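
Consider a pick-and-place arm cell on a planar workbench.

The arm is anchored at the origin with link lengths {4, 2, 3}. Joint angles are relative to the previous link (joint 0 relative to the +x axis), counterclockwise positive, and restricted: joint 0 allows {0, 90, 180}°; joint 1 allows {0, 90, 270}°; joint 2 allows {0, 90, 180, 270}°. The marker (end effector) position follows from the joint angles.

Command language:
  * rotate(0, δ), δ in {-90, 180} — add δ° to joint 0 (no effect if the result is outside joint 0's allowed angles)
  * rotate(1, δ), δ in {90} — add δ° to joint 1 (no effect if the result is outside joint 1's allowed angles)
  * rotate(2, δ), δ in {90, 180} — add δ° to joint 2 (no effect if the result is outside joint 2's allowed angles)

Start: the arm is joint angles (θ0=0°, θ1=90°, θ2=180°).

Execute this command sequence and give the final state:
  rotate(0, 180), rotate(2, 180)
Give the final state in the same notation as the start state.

joint angles (θ0=180°, θ1=90°, θ2=0°)

start: joint angles (θ0=0°, θ1=90°, θ2=180°)
step 1 (rotate(0, 180)): joint angles (θ0=180°, θ1=90°, θ2=180°)
step 2 (rotate(2, 180)): joint angles (θ0=180°, θ1=90°, θ2=0°)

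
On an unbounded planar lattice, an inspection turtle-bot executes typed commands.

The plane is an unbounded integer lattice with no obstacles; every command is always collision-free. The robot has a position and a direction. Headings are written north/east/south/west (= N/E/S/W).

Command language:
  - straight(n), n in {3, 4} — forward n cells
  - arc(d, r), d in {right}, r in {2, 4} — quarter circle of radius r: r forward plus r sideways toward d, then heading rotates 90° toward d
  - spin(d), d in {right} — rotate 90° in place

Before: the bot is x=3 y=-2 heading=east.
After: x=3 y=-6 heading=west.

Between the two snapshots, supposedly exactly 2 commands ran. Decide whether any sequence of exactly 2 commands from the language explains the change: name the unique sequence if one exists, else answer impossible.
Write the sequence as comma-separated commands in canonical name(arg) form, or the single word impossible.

key: position moved to (3,-6) AND the heading swung to W — translation plus rotation needed
initial: x=3 y=-2 heading=east
step 1 (arc(right, 2)): x=5 y=-4 heading=south
step 2 (arc(right, 2)): x=3 y=-6 heading=west
uniquely the one of 25 2-step routes that fits.

arc(right, 2), arc(right, 2)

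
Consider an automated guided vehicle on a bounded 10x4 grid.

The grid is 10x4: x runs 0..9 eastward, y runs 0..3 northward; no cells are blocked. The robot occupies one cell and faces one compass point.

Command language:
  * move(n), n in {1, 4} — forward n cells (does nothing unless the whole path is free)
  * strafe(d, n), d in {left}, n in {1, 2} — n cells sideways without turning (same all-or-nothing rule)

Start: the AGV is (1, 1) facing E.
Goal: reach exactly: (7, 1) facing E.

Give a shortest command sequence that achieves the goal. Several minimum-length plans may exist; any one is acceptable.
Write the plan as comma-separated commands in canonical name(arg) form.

from: (1, 1) facing E
step 1 (move(1)): (2, 1) facing E
step 2 (move(1)): (3, 1) facing E
step 3 (move(4)): (7, 1) facing E
minimal: 3 command(s), checked below 3.

move(1), move(1), move(4)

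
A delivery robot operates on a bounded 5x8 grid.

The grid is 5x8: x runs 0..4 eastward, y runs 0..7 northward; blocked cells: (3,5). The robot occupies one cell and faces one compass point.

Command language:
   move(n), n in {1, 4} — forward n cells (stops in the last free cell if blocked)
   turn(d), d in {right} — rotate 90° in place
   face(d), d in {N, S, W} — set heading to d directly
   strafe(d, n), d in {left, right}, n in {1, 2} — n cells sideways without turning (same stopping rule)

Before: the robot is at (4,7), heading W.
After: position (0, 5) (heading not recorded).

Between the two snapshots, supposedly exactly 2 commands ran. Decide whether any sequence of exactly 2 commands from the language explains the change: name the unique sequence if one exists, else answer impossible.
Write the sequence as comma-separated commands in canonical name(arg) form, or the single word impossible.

move(4), strafe(left, 2)

key: running strafe(left, 2) before move(4) would end elsewhere — order is forced
from: at (4,7), heading W
step 1 (move(4)): at (0,7), heading W
step 2 (strafe(left, 2)): at (0,5), heading W
uniquely the one of 100 2-step routes that fits.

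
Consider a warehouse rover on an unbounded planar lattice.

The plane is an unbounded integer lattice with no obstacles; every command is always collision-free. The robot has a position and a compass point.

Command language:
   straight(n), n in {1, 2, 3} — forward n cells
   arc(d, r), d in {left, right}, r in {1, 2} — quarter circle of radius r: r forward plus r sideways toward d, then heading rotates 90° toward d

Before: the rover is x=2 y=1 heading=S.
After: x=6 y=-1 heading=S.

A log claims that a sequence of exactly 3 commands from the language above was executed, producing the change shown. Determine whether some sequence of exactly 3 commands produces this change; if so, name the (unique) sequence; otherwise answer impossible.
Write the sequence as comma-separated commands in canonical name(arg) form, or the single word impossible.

key: heading stays S — rotations cancel among the 3 commands
t0: x=2 y=1 heading=S
t=1 arc(left, 1) ⇒ x=3 y=0 heading=E
t=2 straight(2) ⇒ x=5 y=0 heading=E
t=3 arc(right, 1) ⇒ x=6 y=-1 heading=S
no rival 3-sequence matches.

arc(left, 1), straight(2), arc(right, 1)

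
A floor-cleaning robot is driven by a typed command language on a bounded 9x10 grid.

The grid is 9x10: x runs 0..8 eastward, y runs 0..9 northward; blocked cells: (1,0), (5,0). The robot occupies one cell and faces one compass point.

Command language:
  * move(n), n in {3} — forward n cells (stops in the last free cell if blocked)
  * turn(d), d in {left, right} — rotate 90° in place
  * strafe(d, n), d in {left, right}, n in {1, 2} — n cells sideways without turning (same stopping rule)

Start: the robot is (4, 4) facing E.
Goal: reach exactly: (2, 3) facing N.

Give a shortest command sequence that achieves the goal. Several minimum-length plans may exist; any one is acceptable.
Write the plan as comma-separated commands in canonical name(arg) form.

strafe(right, 1), turn(left), strafe(left, 2)

start: (4, 4) facing E
step 1 (strafe(right, 1)): (4, 3) facing E
step 2 (turn(left)): (4, 3) facing N
step 3 (strafe(left, 2)): (2, 3) facing N
no 2-step plan works, so 3 is optimal.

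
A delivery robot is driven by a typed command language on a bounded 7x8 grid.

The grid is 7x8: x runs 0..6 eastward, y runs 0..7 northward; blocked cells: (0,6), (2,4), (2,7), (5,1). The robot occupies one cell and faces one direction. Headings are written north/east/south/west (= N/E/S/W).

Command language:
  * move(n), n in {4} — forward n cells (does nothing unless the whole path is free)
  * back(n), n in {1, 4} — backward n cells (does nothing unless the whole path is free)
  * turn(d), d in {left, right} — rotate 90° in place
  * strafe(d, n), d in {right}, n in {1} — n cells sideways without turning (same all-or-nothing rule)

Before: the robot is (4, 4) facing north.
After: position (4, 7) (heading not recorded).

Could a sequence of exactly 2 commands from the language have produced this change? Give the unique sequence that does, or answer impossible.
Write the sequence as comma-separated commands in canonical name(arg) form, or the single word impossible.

key: running move(4) before back(1) would end elsewhere — order is forced
from: (4, 4) facing north
t=1 back(1) ⇒ (4, 3) facing north
t=2 move(4) ⇒ (4, 7) facing north
no other 2-command option fits: unique.

back(1), move(4)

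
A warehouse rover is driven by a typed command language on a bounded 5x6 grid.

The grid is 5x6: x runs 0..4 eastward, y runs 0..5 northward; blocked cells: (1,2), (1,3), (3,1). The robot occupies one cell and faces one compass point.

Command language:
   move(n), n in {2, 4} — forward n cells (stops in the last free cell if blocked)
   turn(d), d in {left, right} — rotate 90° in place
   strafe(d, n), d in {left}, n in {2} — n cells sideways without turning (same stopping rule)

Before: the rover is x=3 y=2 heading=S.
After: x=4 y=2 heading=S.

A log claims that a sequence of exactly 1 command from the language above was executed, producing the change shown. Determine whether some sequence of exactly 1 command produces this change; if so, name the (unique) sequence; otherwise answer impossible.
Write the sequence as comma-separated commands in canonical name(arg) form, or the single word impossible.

key: strafe(left, 2) runs into the grid edge before its full distance
t0: x=3 y=2 heading=S
step 1 (strafe(left, 2)): x=4 y=2 heading=S
no rival 1-sequence matches.

strafe(left, 2)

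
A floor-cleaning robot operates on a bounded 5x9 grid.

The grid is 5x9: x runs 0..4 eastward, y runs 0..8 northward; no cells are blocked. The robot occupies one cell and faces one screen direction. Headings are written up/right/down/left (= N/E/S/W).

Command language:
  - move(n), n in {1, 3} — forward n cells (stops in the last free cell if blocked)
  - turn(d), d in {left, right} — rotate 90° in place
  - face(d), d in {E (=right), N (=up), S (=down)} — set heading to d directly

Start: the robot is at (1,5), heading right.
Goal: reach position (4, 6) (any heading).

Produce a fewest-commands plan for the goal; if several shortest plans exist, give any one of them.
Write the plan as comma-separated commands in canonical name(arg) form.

move(3), face(N), move(1)

initial: at (1,5), heading right
[1] after move(3): at (4,5), heading right
[2] after face(N): at (4,5), heading up
[3] after move(1): at (4,6), heading up
minimal: 3 command(s), checked below 3.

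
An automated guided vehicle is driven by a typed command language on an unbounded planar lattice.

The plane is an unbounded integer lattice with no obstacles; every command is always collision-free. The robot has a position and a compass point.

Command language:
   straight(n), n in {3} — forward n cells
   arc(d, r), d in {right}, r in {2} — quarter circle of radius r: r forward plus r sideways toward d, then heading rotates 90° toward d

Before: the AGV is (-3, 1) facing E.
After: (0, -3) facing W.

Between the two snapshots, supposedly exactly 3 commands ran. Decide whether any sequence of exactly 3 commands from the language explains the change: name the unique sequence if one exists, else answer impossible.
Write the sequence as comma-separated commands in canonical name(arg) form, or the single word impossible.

straight(3), arc(right, 2), arc(right, 2)

key: cell and facing (now W) both changed — the 3 commands mix motion and turning
start: (-3, 1) facing E
[1] after straight(3): (0, 1) facing E
[2] after arc(right, 2): (2, -1) facing S
[3] after arc(right, 2): (0, -3) facing W
all 8 alternatives checked — unique.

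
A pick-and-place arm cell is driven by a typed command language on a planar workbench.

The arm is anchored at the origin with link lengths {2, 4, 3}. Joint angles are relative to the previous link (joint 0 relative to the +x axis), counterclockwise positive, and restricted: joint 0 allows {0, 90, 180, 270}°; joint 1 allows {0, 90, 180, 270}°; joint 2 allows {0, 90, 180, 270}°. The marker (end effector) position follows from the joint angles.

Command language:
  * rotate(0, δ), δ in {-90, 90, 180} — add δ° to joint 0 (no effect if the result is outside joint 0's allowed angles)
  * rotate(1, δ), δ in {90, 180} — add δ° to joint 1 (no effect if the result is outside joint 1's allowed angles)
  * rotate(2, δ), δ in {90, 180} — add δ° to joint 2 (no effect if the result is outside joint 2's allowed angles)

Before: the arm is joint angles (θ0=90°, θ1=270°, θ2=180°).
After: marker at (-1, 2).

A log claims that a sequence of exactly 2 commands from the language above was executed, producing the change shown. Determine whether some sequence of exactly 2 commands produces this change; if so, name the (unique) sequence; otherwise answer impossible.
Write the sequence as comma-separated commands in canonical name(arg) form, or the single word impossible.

rotate(1, 90), rotate(1, 90)

begin: joint angles (θ0=90°, θ1=270°, θ2=180°)
[1] after rotate(1, 90): joint angles (θ0=90°, θ1=0°, θ2=180°)
[2] after rotate(1, 90): joint angles (θ0=90°, θ1=90°, θ2=180°)
no other 2-command option fits: unique.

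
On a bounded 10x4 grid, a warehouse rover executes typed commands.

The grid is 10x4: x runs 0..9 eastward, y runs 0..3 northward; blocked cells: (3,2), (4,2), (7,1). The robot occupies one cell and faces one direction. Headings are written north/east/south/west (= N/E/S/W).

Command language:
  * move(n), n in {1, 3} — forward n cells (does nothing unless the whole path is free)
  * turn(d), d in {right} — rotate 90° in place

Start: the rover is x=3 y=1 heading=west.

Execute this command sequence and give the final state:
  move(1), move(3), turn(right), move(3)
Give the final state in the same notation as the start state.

t0: x=3 y=1 heading=west
1. move(1) → x=2 y=1 heading=west
2. move(3) → x=2 y=1 heading=west
3. turn(right) → x=2 y=1 heading=north
4. move(3) → x=2 y=1 heading=north

x=2 y=1 heading=north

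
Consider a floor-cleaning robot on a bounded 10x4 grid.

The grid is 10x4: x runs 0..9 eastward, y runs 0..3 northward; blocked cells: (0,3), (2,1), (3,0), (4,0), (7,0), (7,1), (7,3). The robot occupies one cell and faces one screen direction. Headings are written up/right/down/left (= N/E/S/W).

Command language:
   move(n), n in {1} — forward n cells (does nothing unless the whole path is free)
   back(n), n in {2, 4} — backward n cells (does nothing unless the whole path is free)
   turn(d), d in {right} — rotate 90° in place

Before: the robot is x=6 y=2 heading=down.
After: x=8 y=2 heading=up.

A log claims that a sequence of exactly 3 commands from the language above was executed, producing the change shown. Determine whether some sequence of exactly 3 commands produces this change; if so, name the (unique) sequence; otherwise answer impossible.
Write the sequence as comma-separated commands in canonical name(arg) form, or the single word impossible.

turn(right), back(2), turn(right)

key: position moved to (8,2) AND the heading swung to N — translation plus rotation needed
from: x=6 y=2 heading=down
t=1 turn(right) ⇒ x=6 y=2 heading=left
t=2 back(2) ⇒ x=8 y=2 heading=left
t=3 turn(right) ⇒ x=8 y=2 heading=up
no rival 3-sequence matches.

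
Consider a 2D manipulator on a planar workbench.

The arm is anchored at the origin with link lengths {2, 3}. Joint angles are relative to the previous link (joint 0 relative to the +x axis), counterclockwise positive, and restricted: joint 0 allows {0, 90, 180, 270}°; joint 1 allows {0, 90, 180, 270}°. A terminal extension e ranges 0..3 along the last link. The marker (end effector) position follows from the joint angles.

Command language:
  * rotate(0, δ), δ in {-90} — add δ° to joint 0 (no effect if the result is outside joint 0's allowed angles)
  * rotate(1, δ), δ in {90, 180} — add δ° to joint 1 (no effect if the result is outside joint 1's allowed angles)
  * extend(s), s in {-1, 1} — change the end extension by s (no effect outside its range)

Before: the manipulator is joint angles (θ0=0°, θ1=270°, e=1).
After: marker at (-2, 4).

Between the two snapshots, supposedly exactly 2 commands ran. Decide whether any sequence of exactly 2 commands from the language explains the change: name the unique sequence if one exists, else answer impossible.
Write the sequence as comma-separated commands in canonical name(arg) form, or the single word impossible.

rotate(0, -90), rotate(0, -90)

t0: joint angles (θ0=0°, θ1=270°, e=1)
1. rotate(0, -90) → joint angles (θ0=270°, θ1=270°, e=1)
2. rotate(0, -90) → joint angles (θ0=180°, θ1=270°, e=1)
no other 2-command option fits: unique.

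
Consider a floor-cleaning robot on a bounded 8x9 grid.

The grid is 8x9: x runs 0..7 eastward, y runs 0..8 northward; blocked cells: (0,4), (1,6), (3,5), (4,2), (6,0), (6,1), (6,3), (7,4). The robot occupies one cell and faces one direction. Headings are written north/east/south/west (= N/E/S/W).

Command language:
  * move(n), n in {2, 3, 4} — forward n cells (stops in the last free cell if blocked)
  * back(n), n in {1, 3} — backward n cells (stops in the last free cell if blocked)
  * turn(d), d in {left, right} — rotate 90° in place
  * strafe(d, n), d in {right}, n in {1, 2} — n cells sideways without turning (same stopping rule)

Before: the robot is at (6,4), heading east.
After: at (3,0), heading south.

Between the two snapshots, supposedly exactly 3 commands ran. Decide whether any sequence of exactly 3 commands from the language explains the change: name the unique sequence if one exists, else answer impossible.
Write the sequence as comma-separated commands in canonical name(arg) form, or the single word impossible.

key: position moved to (3,0) AND the heading swung to S — translation plus rotation needed
begin: at (6,4), heading east
t=1 back(3) ⇒ at (3,4), heading east
t=2 turn(right) ⇒ at (3,4), heading south
t=3 move(4) ⇒ at (3,0), heading south
all 729 alternatives checked — unique.

back(3), turn(right), move(4)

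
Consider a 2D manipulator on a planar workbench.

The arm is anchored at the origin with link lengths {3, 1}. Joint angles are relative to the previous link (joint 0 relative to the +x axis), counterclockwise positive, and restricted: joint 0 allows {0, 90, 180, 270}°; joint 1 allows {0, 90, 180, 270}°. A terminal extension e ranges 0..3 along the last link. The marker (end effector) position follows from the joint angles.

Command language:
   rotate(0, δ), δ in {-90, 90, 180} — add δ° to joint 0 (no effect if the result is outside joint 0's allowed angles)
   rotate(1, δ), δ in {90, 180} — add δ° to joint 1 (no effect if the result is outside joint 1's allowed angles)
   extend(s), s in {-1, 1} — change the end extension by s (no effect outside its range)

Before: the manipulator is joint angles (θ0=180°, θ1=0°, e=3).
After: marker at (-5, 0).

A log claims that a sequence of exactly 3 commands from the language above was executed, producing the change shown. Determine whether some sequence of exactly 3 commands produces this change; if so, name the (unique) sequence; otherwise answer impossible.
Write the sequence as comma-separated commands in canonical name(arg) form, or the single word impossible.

extend(1), extend(-1), extend(-1)

key: order matters: swapping extend(1) and extend(-1) lands elsewhere
start: joint angles (θ0=180°, θ1=0°, e=3)
t=1 extend(1) ⇒ joint angles (θ0=180°, θ1=0°, e=3)
t=2 extend(-1) ⇒ joint angles (θ0=180°, θ1=0°, e=2)
t=3 extend(-1) ⇒ joint angles (θ0=180°, θ1=0°, e=1)
no rival 3-sequence matches.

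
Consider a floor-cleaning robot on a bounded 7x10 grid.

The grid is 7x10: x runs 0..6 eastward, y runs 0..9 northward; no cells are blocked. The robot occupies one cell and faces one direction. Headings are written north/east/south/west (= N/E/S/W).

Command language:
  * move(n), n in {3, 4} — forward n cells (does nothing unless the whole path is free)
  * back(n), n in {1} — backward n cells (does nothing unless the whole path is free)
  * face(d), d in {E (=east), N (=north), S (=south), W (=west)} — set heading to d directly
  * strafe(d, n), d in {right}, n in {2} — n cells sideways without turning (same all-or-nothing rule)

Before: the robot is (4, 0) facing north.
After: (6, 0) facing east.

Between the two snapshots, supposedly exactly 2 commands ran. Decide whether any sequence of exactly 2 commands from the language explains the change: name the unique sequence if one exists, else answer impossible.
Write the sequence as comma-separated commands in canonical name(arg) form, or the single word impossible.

key: order matters: swapping strafe(right, 2) and face(E) lands elsewhere
t0: (4, 0) facing north
step 1 (strafe(right, 2)): (6, 0) facing north
step 2 (face(E)): (6, 0) facing east
uniquely the one of 64 2-step routes that fits.

strafe(right, 2), face(E)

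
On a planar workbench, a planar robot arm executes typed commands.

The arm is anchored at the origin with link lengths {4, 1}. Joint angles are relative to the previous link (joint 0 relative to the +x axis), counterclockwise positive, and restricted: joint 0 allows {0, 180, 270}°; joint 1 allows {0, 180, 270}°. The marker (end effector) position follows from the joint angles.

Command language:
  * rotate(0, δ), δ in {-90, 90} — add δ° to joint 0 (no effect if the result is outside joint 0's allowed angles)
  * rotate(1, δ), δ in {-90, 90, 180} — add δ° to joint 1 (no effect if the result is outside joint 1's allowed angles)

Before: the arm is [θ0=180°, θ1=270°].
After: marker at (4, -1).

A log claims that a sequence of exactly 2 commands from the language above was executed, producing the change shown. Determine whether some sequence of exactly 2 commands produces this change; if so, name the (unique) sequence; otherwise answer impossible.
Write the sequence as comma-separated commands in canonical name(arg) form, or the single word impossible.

rotate(0, 90), rotate(0, 90)

start: [θ0=180°, θ1=270°]
[1] after rotate(0, 90): [θ0=270°, θ1=270°]
[2] after rotate(0, 90): [θ0=0°, θ1=270°]
no rival 2-sequence matches.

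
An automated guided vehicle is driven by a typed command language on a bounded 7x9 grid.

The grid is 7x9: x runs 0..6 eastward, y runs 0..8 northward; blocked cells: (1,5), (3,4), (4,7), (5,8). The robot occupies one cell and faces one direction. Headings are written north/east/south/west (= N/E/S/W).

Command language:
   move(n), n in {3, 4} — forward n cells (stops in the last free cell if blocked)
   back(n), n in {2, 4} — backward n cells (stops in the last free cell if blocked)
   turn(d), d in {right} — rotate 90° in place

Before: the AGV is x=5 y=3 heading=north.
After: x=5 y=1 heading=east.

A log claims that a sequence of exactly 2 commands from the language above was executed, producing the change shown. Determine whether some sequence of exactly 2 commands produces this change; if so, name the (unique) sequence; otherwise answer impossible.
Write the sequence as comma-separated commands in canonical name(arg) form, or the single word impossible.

key: position moved to (5,1) AND the heading swung to E — translation plus rotation needed
start: x=5 y=3 heading=north
1. back(2) → x=5 y=1 heading=north
2. turn(right) → x=5 y=1 heading=east
uniquely the one of 25 2-step routes that fits.

back(2), turn(right)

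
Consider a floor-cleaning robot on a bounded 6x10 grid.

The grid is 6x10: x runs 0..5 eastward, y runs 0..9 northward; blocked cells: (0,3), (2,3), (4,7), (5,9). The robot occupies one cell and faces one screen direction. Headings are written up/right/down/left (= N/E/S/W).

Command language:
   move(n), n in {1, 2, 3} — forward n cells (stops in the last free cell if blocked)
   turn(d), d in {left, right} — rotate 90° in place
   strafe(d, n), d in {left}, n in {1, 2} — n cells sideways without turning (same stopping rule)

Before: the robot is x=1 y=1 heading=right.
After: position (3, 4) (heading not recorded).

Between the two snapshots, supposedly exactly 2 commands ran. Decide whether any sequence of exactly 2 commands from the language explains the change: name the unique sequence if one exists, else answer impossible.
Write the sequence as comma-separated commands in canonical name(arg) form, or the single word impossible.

impossible

every 2-command combo misses the target.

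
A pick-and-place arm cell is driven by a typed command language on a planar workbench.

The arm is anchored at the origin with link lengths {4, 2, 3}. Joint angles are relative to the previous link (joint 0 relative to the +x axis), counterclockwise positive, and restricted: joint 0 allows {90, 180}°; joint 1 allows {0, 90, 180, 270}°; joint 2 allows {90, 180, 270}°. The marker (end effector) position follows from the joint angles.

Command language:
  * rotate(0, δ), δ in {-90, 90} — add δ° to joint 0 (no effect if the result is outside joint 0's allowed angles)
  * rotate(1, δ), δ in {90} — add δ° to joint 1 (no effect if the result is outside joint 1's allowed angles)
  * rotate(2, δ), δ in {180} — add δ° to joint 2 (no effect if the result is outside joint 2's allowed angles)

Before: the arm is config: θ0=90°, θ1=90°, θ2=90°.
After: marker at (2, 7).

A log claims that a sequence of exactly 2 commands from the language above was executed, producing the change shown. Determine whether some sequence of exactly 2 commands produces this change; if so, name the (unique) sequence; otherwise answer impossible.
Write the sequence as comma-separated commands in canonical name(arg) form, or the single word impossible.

start: config: θ0=90°, θ1=90°, θ2=90°
step 1 (rotate(1, 90)): config: θ0=90°, θ1=180°, θ2=90°
step 2 (rotate(1, 90)): config: θ0=90°, θ1=270°, θ2=90°
no rival 2-sequence matches.

rotate(1, 90), rotate(1, 90)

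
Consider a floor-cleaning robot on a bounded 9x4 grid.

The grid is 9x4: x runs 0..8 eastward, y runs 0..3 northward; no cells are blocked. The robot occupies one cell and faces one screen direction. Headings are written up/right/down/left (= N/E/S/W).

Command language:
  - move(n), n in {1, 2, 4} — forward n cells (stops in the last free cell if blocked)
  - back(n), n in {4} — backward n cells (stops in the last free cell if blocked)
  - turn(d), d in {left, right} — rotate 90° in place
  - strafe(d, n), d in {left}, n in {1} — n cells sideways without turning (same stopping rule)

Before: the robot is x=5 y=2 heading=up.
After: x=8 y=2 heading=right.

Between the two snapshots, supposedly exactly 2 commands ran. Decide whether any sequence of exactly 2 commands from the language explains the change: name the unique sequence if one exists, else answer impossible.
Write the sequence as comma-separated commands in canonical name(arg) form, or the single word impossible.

key: running move(4) before turn(right) would end elsewhere — order is forced
begin: x=5 y=2 heading=up
t=1 turn(right) ⇒ x=5 y=2 heading=right
t=2 move(4) ⇒ x=8 y=2 heading=right
no rival 2-sequence matches.

turn(right), move(4)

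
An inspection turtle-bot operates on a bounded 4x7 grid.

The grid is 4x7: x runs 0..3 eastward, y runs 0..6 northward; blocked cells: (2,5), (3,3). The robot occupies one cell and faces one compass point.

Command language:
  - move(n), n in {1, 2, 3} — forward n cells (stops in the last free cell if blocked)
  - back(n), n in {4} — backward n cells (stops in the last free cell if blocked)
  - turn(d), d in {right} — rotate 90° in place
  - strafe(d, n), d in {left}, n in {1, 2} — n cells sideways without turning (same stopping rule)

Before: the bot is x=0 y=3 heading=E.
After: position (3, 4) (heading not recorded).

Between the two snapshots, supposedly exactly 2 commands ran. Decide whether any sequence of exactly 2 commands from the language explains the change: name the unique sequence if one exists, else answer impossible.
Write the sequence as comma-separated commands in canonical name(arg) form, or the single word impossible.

key: running move(3) before strafe(left, 1) would end elsewhere — order is forced
initial: x=0 y=3 heading=E
step 1 (strafe(left, 1)): x=0 y=4 heading=E
step 2 (move(3)): x=3 y=4 heading=E
uniquely the one of 49 2-step routes that fits.

strafe(left, 1), move(3)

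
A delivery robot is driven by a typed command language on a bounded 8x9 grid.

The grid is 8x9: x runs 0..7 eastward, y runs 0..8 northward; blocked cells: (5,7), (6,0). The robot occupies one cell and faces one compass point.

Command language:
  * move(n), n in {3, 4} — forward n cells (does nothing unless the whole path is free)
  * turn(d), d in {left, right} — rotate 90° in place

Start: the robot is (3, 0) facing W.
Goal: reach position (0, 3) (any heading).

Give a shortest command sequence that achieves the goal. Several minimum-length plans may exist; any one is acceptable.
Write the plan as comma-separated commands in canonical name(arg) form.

t0: (3, 0) facing W
1. move(3) → (0, 0) facing W
2. turn(right) → (0, 0) facing N
3. move(3) → (0, 3) facing N
shorter routes all fall short; 3 is best.

move(3), turn(right), move(3)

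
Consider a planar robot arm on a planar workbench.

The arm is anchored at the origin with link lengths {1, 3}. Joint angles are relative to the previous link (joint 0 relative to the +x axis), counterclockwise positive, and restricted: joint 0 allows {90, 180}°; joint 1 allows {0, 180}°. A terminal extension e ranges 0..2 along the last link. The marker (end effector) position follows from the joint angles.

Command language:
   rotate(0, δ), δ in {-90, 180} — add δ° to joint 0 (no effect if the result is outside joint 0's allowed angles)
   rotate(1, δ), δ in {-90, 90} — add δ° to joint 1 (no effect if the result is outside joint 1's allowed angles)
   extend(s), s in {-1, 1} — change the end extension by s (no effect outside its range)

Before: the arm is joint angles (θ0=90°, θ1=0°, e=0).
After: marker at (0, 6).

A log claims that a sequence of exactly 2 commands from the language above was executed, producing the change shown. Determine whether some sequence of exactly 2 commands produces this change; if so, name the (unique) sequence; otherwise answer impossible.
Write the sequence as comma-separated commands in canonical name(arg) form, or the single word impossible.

extend(1), extend(1)

t0: joint angles (θ0=90°, θ1=0°, e=0)
step 1 (extend(1)): joint angles (θ0=90°, θ1=0°, e=1)
step 2 (extend(1)): joint angles (θ0=90°, θ1=0°, e=2)
no other 2-command option fits: unique.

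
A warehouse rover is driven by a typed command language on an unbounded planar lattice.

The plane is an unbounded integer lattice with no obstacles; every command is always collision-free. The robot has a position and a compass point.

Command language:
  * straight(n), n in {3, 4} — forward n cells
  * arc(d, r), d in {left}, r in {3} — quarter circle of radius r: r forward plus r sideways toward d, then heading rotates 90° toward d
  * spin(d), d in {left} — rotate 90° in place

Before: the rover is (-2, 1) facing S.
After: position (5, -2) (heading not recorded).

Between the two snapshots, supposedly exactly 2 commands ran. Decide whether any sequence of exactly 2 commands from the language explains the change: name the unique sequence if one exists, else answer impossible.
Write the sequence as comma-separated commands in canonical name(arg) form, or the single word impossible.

arc(left, 3), straight(4)

key: running straight(4) before arc(left, 3) would end elsewhere — order is forced
t0: (-2, 1) facing S
[1] after arc(left, 3): (1, -2) facing E
[2] after straight(4): (5, -2) facing E
no rival 2-sequence matches.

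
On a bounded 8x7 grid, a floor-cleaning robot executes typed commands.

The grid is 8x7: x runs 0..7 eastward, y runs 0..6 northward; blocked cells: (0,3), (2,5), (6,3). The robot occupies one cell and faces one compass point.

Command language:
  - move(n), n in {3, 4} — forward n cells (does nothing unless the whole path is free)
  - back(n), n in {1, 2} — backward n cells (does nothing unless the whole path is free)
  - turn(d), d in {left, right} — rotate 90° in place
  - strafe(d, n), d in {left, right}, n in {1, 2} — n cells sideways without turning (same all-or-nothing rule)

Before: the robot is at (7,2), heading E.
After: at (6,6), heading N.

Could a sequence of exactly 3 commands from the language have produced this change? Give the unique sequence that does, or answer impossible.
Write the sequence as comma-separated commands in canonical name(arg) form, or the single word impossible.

turn(left), move(4), strafe(left, 1)

key: cell and facing (now N) both changed — the 3 commands mix motion and turning
from: at (7,2), heading E
t=1 turn(left) ⇒ at (7,2), heading N
t=2 move(4) ⇒ at (7,6), heading N
t=3 strafe(left, 1) ⇒ at (6,6), heading N
uniquely the one of 1000 3-step routes that fits.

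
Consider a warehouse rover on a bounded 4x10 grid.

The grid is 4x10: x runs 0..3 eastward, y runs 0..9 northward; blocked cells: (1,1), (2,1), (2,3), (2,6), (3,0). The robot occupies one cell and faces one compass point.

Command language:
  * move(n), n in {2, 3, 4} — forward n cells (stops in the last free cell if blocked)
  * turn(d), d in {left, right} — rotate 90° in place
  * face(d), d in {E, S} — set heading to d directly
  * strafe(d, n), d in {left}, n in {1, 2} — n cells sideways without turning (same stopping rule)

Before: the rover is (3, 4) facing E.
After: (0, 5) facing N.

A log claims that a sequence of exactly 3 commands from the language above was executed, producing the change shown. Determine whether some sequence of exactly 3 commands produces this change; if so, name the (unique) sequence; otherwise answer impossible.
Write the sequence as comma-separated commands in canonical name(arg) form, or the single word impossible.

all 729 sequences checked — none match.

impossible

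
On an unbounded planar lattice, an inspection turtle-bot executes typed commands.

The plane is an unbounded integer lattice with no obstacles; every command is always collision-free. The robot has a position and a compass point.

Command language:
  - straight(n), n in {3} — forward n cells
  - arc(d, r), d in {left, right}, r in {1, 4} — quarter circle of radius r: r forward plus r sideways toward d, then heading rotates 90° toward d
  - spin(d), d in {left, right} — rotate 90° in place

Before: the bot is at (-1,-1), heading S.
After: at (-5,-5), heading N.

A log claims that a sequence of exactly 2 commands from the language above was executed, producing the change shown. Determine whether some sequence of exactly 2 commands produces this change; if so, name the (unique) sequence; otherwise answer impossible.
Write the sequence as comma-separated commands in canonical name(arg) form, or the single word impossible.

arc(right, 4), spin(right)

key: running spin(right) before arc(right, 4) would end elsewhere — order is forced
initial: at (-1,-1), heading S
[1] after arc(right, 4): at (-5,-5), heading W
[2] after spin(right): at (-5,-5), heading N
no rival 2-sequence matches.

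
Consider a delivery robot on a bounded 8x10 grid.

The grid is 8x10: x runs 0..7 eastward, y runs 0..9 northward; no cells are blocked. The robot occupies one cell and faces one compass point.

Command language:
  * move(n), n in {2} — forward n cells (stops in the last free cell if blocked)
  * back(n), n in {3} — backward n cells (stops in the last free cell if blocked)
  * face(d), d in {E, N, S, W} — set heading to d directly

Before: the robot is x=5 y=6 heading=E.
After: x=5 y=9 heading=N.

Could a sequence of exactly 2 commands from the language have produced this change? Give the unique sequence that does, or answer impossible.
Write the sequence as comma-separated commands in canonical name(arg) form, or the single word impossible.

impossible

every 2-command combo misses the target.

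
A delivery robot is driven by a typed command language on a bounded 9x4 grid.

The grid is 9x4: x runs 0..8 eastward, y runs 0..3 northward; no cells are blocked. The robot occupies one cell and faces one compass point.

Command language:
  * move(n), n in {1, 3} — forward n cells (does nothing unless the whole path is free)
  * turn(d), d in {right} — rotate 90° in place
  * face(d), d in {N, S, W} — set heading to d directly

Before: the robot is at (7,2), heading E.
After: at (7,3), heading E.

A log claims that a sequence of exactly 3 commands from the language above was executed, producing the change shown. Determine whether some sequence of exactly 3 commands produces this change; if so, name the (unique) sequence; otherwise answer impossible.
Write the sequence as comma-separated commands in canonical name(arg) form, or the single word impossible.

face(N), move(1), turn(right)

key: order matters: swapping face(N) and turn(right) lands elsewhere
begin: at (7,2), heading E
step 1 (face(N)): at (7,2), heading N
step 2 (move(1)): at (7,3), heading N
step 3 (turn(right)): at (7,3), heading E
no rival 3-sequence matches.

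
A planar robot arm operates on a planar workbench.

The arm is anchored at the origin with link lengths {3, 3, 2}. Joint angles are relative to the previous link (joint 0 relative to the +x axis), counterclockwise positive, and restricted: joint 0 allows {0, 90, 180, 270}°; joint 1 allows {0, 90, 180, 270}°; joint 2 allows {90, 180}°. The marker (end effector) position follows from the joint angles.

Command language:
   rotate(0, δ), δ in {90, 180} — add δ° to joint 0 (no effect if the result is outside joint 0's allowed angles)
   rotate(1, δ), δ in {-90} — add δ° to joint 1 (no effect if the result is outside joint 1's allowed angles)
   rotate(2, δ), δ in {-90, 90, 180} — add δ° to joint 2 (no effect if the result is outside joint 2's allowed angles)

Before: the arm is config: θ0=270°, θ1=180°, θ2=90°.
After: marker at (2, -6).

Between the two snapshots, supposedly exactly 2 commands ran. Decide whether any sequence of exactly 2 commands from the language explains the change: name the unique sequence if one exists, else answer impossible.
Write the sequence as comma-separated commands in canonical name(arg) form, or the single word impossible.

begin: config: θ0=270°, θ1=180°, θ2=90°
t=1 rotate(1, -90) ⇒ config: θ0=270°, θ1=90°, θ2=90°
t=2 rotate(1, -90) ⇒ config: θ0=270°, θ1=0°, θ2=90°
all 36 alternatives checked — unique.

rotate(1, -90), rotate(1, -90)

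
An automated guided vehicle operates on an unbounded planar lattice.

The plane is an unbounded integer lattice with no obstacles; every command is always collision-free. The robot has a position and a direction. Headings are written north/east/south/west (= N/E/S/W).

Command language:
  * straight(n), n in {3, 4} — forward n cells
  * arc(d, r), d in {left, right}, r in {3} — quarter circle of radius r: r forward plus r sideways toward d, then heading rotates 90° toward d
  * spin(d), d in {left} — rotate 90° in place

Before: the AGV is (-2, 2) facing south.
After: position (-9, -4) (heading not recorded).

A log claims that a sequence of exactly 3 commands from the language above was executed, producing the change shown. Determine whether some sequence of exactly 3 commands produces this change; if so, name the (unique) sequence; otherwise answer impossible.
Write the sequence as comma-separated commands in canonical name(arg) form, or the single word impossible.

key: order matters: swapping straight(3) and straight(4) lands elsewhere
initial: (-2, 2) facing south
1. straight(3) → (-2, -1) facing south
2. arc(right, 3) → (-5, -4) facing west
3. straight(4) → (-9, -4) facing west
no other 3-command option fits: unique.

straight(3), arc(right, 3), straight(4)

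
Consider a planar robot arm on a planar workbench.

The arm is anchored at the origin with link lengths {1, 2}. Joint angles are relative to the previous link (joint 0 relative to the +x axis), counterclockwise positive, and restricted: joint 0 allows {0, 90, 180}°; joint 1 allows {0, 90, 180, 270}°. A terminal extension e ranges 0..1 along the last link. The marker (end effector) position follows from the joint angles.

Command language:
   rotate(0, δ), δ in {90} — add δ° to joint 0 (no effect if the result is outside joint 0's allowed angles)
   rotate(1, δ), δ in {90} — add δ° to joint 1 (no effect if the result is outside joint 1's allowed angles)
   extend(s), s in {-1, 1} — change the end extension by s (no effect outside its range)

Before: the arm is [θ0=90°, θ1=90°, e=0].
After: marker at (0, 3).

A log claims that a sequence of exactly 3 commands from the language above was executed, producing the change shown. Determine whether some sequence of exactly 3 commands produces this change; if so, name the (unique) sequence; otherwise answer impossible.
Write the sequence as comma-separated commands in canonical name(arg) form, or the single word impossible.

rotate(1, 90), rotate(1, 90), rotate(1, 90)

t0: [θ0=90°, θ1=90°, e=0]
[1] after rotate(1, 90): [θ0=90°, θ1=180°, e=0]
[2] after rotate(1, 90): [θ0=90°, θ1=270°, e=0]
[3] after rotate(1, 90): [θ0=90°, θ1=0°, e=0]
all 64 alternatives checked — unique.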